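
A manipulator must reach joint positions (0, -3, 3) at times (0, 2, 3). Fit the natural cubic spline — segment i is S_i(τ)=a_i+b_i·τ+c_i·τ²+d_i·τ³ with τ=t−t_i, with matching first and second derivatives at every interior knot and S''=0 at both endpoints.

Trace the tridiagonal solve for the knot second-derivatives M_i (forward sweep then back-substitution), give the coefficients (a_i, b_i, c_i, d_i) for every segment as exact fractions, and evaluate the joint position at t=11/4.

Δ: Δ0=-3/2, Δ1=6
row 1: diag=6, rhs=45; c'=1/6, d'=15/2
back: M1=15/2
M: M0=0, M1=15/2, M2=0
seg 0: a=0, c=M0/2=0, d=(M1−M0)/(6·2)=5/8, b=Δ0−h0·(2M0+M1)/6=-4
seg 1: a=-3, c=M1/2=15/4, d=(M2−M1)/(6·1)=-5/4, b=Δ1−h1·(2M1+M2)/6=7/2
t_q=11/4 → seg 1, τ=3/4; S=-3+7/2·τ+15/4·τ²+-5/4·τ³=309/256

  seg 0: a=0 b=-4 c=0 d=5/8
  seg 1: a=-3 b=7/2 c=15/4 d=-5/4
S(11/4) = 309/256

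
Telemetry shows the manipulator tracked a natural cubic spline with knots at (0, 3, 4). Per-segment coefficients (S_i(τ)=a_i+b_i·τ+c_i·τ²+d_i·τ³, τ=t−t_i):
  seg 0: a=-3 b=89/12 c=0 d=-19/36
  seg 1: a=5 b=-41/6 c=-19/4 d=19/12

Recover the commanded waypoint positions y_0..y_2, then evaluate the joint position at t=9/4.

y_0 = S_0(0) = a_0 = -3
y_1 = S_1(0) = a_1 = 5
y_2 = S_1(1) = -5
t_q=9/4 is in segment 0 (τ=9/4); S_0(τ)=1965/256

y_0=-3 y_1=5 y_2=-5
S(9/4) = 1965/256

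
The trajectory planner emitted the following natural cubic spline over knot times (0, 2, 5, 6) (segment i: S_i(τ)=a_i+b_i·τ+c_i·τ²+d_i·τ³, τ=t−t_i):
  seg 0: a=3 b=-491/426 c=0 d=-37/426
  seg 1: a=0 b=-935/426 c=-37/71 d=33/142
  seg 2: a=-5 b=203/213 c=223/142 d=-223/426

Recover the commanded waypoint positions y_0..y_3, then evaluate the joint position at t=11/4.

y_0=3 y_1=0 y_2=-5 y_3=-3
S(11/4) = -16733/9088

y_0 = S_0(0) = a_0 = 3
y_1 = S_1(0) = a_1 = 0
y_2 = S_2(0) = a_2 = -5
y_3 = S_2(1) = -3
t_q=11/4 is in segment 1 (τ=3/4); S_1(τ)=-16733/9088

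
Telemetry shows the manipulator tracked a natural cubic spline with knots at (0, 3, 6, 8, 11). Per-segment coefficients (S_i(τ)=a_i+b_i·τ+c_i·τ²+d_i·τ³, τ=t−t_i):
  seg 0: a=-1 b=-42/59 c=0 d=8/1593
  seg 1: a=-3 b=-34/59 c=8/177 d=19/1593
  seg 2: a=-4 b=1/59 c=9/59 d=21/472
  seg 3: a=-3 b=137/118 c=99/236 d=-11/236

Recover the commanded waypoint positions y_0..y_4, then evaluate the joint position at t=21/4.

y_0=-1 y_1=-3 y_2=-4 y_3=-3 y_4=3
S(21/4) = -14847/3776

y_0 = S_0(0) = a_0 = -1
y_1 = S_1(0) = a_1 = -3
y_2 = S_2(0) = a_2 = -4
y_3 = S_3(0) = a_3 = -3
y_4 = S_3(3) = 3
t_q=21/4 is in segment 1 (τ=9/4); S_1(τ)=-14847/3776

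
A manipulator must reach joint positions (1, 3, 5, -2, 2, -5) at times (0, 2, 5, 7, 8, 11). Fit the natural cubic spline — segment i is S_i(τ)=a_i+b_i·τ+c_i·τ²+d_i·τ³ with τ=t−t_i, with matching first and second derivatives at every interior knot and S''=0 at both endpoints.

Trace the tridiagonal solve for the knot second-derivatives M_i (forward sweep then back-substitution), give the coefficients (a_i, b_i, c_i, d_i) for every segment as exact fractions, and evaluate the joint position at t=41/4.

  seg 0: a=1 b=2278/3957 c=0 d=1679/15828
  seg 1: a=3 b=7315/3957 c=1679/2638 d=-8155/23742
  seg 2: a=5 b=-28543/7914 c=-3238/1319 d=9925/7914
  seg 3: a=-2 b=12845/7914 c=6687/1319 d=-21311/7914
  seg 4: a=2 b=14578/3957 c=-7937/2638 d=7937/23742
S(41/4) = -191539/168832

Δ: Δ0=1, Δ1=2/3, Δ2=-7/2, Δ3=4, Δ4=-7/3
row 1: diag=10, rhs=-2; c'=3/10, d'=-1/5
row 2: denom=10−3·3/10=91/10; d'=(-25−3·-1/5)/(91/10)=-244/91
row 3: denom=6−2·20/91=506/91; d'=(45−2·-244/91)/(506/91)=4583/506
row 4: denom=8−1·91/506=3957/506; d'=(-38−1·4583/506)/(3957/506)=-7937/1319
back: M4=-7937/1319
back: M3=4583/506−91/506·-7937/1319=13374/1319
back: M2=-244/91−20/91·13374/1319=-6476/1319
back: M1=-1/5−3/10·-6476/1319=1679/1319
M: M0=0, M1=1679/1319, M2=-6476/1319, M3=13374/1319, M4=-7937/1319, M5=0
seg 0: a=1, c=M0/2=0, d=(M1−M0)/(6·2)=1679/15828, b=Δ0−h0·(2M0+M1)/6=2278/3957
seg 1: a=3, c=M1/2=1679/2638, d=(M2−M1)/(6·3)=-8155/23742, b=Δ1−h1·(2M1+M2)/6=7315/3957
seg 2: a=5, c=M2/2=-3238/1319, d=(M3−M2)/(6·2)=9925/7914, b=Δ2−h2·(2M2+M3)/6=-28543/7914
seg 3: a=-2, c=M3/2=6687/1319, d=(M4−M3)/(6·1)=-21311/7914, b=Δ3−h3·(2M3+M4)/6=12845/7914
seg 4: a=2, c=M4/2=-7937/2638, d=(M5−M4)/(6·3)=7937/23742, b=Δ4−h4·(2M4+M5)/6=14578/3957
t_q=41/4 → seg 4, τ=9/4; S=2+14578/3957·τ+-7937/2638·τ²+7937/23742·τ³=-191539/168832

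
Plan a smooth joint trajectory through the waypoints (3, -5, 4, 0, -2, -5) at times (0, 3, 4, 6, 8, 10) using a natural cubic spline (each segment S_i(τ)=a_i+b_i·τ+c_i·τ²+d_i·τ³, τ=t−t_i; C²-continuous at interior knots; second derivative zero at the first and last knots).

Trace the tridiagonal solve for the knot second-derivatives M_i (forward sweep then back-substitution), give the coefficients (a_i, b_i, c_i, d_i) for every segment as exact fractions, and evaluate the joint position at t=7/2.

  seg 0: a=3 b=-30527/3846 c=0 d=6757/11538
  seg 1: a=-5 b=15143/1923 c=6757/1282 d=-15943/3846
  seg 2: a=4 b=22999/3846 c=-4593/641 d=24425/15384
  seg 3: a=0 b=-6979/1923 c=6053/2564 d=-8047/15384
  seg 4: a=-2 b=-1781/3846 c=-997/1282 d=997/7692
S(7/2) = -2699/10256

Δ: Δ0=-8/3, Δ1=9, Δ2=-2, Δ3=-1, Δ4=-3/2
row 1: diag=8, rhs=70; c'=1/8, d'=35/4
row 2: denom=6−1·1/8=47/8; d'=(-66−1·35/4)/(47/8)=-598/47
row 3: denom=8−2·16/47=344/47; d'=(6−2·-598/47)/(344/47)=739/172
row 4: denom=8−2·47/172=641/86; d'=(-3−2·739/172)/(641/86)=-997/641
back: M4=-997/641
back: M3=739/172−47/172·-997/641=6053/1282
back: M2=-598/47−16/47·6053/1282=-9186/641
back: M1=35/4−1/8·-9186/641=6757/641
M: M0=0, M1=6757/641, M2=-9186/641, M3=6053/1282, M4=-997/641, M5=0
seg 0: a=3, c=M0/2=0, d=(M1−M0)/(6·3)=6757/11538, b=Δ0−h0·(2M0+M1)/6=-30527/3846
seg 1: a=-5, c=M1/2=6757/1282, d=(M2−M1)/(6·1)=-15943/3846, b=Δ1−h1·(2M1+M2)/6=15143/1923
seg 2: a=4, c=M2/2=-4593/641, d=(M3−M2)/(6·2)=24425/15384, b=Δ2−h2·(2M2+M3)/6=22999/3846
seg 3: a=0, c=M3/2=6053/2564, d=(M4−M3)/(6·2)=-8047/15384, b=Δ3−h3·(2M3+M4)/6=-6979/1923
seg 4: a=-2, c=M4/2=-997/1282, d=(M5−M4)/(6·2)=997/7692, b=Δ4−h4·(2M4+M5)/6=-1781/3846
t_q=7/2 → seg 1, τ=1/2; S=-5+15143/1923·τ+6757/1282·τ²+-15943/3846·τ³=-2699/10256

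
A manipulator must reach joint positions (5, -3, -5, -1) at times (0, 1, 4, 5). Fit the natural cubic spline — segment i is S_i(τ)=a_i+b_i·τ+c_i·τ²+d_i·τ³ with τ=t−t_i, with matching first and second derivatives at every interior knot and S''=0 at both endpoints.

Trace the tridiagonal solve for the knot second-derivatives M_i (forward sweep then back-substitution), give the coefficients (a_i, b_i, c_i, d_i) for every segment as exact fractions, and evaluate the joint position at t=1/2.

  seg 0: a=5 b=-1454/165 c=0 d=134/165
  seg 1: a=-3 b=-1052/165 c=134/55 d=-8/45
  seg 2: a=-5 b=568/165 c=46/55 d=-46/165
S(1/2) = 153/220

Δ: Δ0=-8, Δ1=-2/3, Δ2=4
row 1: diag=8, rhs=44; c'=3/8, d'=11/2
row 2: denom=8−3·3/8=55/8; d'=(28−3·11/2)/(55/8)=92/55
back: M2=92/55
back: M1=11/2−3/8·92/55=268/55
M: M0=0, M1=268/55, M2=92/55, M3=0
seg 0: a=5, c=M0/2=0, d=(M1−M0)/(6·1)=134/165, b=Δ0−h0·(2M0+M1)/6=-1454/165
seg 1: a=-3, c=M1/2=134/55, d=(M2−M1)/(6·3)=-8/45, b=Δ1−h1·(2M1+M2)/6=-1052/165
seg 2: a=-5, c=M2/2=46/55, d=(M3−M2)/(6·1)=-46/165, b=Δ2−h2·(2M2+M3)/6=568/165
t_q=1/2 → seg 0, τ=1/2; S=5+-1454/165·τ+0·τ²+134/165·τ³=153/220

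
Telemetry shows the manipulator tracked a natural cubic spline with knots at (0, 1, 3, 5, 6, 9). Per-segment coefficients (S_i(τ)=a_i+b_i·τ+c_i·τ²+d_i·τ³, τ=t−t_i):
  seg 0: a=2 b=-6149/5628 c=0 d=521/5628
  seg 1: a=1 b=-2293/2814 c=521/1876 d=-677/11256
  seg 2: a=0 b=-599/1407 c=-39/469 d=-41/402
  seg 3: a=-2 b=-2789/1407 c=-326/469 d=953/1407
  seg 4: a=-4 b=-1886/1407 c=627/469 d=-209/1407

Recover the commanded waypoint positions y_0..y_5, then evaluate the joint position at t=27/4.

y_0=2 y_1=1 y_2=0 y_3=-2 y_4=-4 y_5=0
S(27/4) = -18507/4288

y_0 = S_0(0) = a_0 = 2
y_1 = S_1(0) = a_1 = 1
y_2 = S_2(0) = a_2 = 0
y_3 = S_3(0) = a_3 = -2
y_4 = S_4(0) = a_4 = -4
y_5 = S_4(3) = 0
t_q=27/4 is in segment 4 (τ=3/4); S_4(τ)=-18507/4288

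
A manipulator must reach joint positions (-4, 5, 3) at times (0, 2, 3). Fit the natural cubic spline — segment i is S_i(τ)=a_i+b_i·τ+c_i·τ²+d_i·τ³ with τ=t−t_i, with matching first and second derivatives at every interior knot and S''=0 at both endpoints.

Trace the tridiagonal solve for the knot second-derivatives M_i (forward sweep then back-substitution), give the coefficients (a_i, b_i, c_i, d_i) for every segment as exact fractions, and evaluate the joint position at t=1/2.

  seg 0: a=-4 b=20/3 c=0 d=-13/24
  seg 1: a=5 b=1/6 c=-13/4 d=13/12
S(1/2) = -47/64

Δ: Δ0=9/2, Δ1=-2
row 1: diag=6, rhs=-39; c'=1/6, d'=-13/2
back: M1=-13/2
M: M0=0, M1=-13/2, M2=0
seg 0: a=-4, c=M0/2=0, d=(M1−M0)/(6·2)=-13/24, b=Δ0−h0·(2M0+M1)/6=20/3
seg 1: a=5, c=M1/2=-13/4, d=(M2−M1)/(6·1)=13/12, b=Δ1−h1·(2M1+M2)/6=1/6
t_q=1/2 → seg 0, τ=1/2; S=-4+20/3·τ+0·τ²+-13/24·τ³=-47/64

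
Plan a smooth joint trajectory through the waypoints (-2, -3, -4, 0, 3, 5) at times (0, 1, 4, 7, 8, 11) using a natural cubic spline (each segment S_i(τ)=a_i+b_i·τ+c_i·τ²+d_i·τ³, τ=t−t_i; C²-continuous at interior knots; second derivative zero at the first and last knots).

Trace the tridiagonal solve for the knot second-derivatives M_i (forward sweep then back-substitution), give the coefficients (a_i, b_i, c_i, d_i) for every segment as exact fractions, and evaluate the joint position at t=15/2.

Δ: Δ0=-1, Δ1=-1/3, Δ2=4/3, Δ3=3, Δ4=2/3
row 1: diag=8, rhs=4; c'=3/8, d'=1/2
row 2: denom=12−3·3/8=87/8; d'=(10−3·1/2)/(87/8)=68/87
row 3: denom=8−3·8/29=208/29; d'=(10−3·68/87)/(208/29)=111/104
row 4: denom=8−1·29/208=1635/208; d'=(-14−1·111/104)/(1635/208)=-3134/1635
back: M4=-3134/1635
back: M3=111/104−29/208·-3134/1635=2182/1635
back: M2=68/87−8/29·2182/1635=676/1635
back: M1=1/2−3/8·676/1635=188/545
M: M0=0, M1=188/545, M2=676/1635, M3=2182/1635, M4=-3134/1635, M5=0
seg 0: a=-2, c=M0/2=0, d=(M1−M0)/(6·1)=94/1635, b=Δ0−h0·(2M0+M1)/6=-1729/1635
seg 1: a=-3, c=M1/2=94/545, d=(M2−M1)/(6·3)=56/14715, b=Δ1−h1·(2M1+M2)/6=-1447/1635
seg 2: a=-4, c=M2/2=338/1635, d=(M3−M2)/(6·3)=251/4905, b=Δ2−h2·(2M2+M3)/6=413/1635
seg 3: a=0, c=M3/2=1091/1635, d=(M4−M3)/(6·1)=-886/1635, b=Δ3−h3·(2M3+M4)/6=940/327
seg 4: a=3, c=M4/2=-1567/1635, d=(M5−M4)/(6·3)=1567/14715, b=Δ4−h4·(2M4+M5)/6=1408/545
t_q=15/2 → seg 3, τ=1/2; S=0+940/327·τ+1091/1635·τ²+-886/1635·τ³=2512/1635

  seg 0: a=-2 b=-1729/1635 c=0 d=94/1635
  seg 1: a=-3 b=-1447/1635 c=94/545 d=56/14715
  seg 2: a=-4 b=413/1635 c=338/1635 d=251/4905
  seg 3: a=0 b=940/327 c=1091/1635 d=-886/1635
  seg 4: a=3 b=1408/545 c=-1567/1635 d=1567/14715
S(15/2) = 2512/1635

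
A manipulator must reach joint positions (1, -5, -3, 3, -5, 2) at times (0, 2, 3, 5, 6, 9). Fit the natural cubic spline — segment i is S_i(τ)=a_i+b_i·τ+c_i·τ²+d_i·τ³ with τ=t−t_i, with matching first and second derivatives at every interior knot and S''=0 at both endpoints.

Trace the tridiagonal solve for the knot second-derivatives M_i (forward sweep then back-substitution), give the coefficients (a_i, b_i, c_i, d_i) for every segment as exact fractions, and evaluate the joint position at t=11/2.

  seg 0: a=1 b=-19115/4359 c=0 d=3019/8718
  seg 1: a=-5 b=-1001/4359 c=3019/1453 d=662/4359
  seg 2: a=-3 b=19099/4359 c=3681/1453 d=-7027/4359
  seg 3: a=3 b=-21053/4359 c=-10373/1453 d=17300/4359
  seg 4: a=-5 b=-31391/4359 c=6927/1453 d=-2309/4359
S(11/2) = -4089/5812

Δ: Δ0=-3, Δ1=2, Δ2=3, Δ3=-8, Δ4=7/3
row 1: diag=6, rhs=30; c'=1/6, d'=5
row 2: denom=6−1·1/6=35/6; d'=(6−1·5)/(35/6)=6/35
row 3: denom=6−2·12/35=186/35; d'=(-66−2·6/35)/(186/35)=-387/31
row 4: denom=8−1·35/186=1453/186; d'=(62−1·-387/31)/(1453/186)=13854/1453
back: M4=13854/1453
back: M3=-387/31−35/186·13854/1453=-20746/1453
back: M2=6/35−12/35·-20746/1453=7362/1453
back: M1=5−1/6·7362/1453=6038/1453
M: M0=0, M1=6038/1453, M2=7362/1453, M3=-20746/1453, M4=13854/1453, M5=0
seg 0: a=1, c=M0/2=0, d=(M1−M0)/(6·2)=3019/8718, b=Δ0−h0·(2M0+M1)/6=-19115/4359
seg 1: a=-5, c=M1/2=3019/1453, d=(M2−M1)/(6·1)=662/4359, b=Δ1−h1·(2M1+M2)/6=-1001/4359
seg 2: a=-3, c=M2/2=3681/1453, d=(M3−M2)/(6·2)=-7027/4359, b=Δ2−h2·(2M2+M3)/6=19099/4359
seg 3: a=3, c=M3/2=-10373/1453, d=(M4−M3)/(6·1)=17300/4359, b=Δ3−h3·(2M3+M4)/6=-21053/4359
seg 4: a=-5, c=M4/2=6927/1453, d=(M5−M4)/(6·3)=-2309/4359, b=Δ4−h4·(2M4+M5)/6=-31391/4359
t_q=11/2 → seg 3, τ=1/2; S=3+-21053/4359·τ+-10373/1453·τ²+17300/4359·τ³=-4089/5812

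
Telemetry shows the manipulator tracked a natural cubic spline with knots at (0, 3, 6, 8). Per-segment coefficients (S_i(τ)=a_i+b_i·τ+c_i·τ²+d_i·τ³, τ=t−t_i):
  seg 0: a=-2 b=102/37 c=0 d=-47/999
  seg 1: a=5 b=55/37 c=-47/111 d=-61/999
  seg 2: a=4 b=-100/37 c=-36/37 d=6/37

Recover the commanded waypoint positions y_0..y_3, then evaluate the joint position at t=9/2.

y_0 = S_0(0) = a_0 = -2
y_1 = S_1(0) = a_1 = 5
y_2 = S_2(0) = a_2 = 4
y_3 = S_2(2) = -4
t_q=9/2 is in segment 1 (τ=3/2); S_1(τ)=1797/296

y_0=-2 y_1=5 y_2=4 y_3=-4
S(9/2) = 1797/296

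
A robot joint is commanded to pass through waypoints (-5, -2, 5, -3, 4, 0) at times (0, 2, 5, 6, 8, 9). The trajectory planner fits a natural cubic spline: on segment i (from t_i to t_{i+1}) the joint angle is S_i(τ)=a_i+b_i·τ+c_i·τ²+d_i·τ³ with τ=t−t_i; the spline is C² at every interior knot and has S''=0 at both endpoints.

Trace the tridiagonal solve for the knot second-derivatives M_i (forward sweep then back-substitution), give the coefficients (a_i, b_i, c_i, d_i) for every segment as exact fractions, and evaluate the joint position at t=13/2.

  seg 0: a=-5 b=310/1659 c=0 d=4357/13272
  seg 1: a=-2 b=13691/3318 c=4357/2212 d=-1893/2212
  seg 2: a=5 b=-47525/6636 c=-3170/553 d=32477/6636
  seg 3: a=-3 b=-13087/3318 c=19797/2212 d=-34691/13272
  seg 4: a=4 b=811/1659 c=-7447/1106 d=7447/3318
S(13/2) = -108349/35392

Δ: Δ0=3/2, Δ1=7/3, Δ2=-8, Δ3=7/2, Δ4=-4
row 1: diag=10, rhs=5; c'=3/10, d'=1/2
row 2: denom=8−3·3/10=71/10; d'=(-62−3·1/2)/(71/10)=-635/71
row 3: denom=6−1·10/71=416/71; d'=(69−1·-635/71)/(416/71)=2767/208
row 4: denom=6−2·71/208=553/104; d'=(-45−2·2767/208)/(553/104)=-7447/553
back: M4=-7447/553
back: M3=2767/208−71/208·-7447/553=19797/1106
back: M2=-635/71−10/71·19797/1106=-6340/553
back: M1=1/2−3/10·-6340/553=4357/1106
M: M0=0, M1=4357/1106, M2=-6340/553, M3=19797/1106, M4=-7447/553, M5=0
seg 0: a=-5, c=M0/2=0, d=(M1−M0)/(6·2)=4357/13272, b=Δ0−h0·(2M0+M1)/6=310/1659
seg 1: a=-2, c=M1/2=4357/2212, d=(M2−M1)/(6·3)=-1893/2212, b=Δ1−h1·(2M1+M2)/6=13691/3318
seg 2: a=5, c=M2/2=-3170/553, d=(M3−M2)/(6·1)=32477/6636, b=Δ2−h2·(2M2+M3)/6=-47525/6636
seg 3: a=-3, c=M3/2=19797/2212, d=(M4−M3)/(6·2)=-34691/13272, b=Δ3−h3·(2M3+M4)/6=-13087/3318
seg 4: a=4, c=M4/2=-7447/1106, d=(M5−M4)/(6·1)=7447/3318, b=Δ4−h4·(2M4+M5)/6=811/1659
t_q=13/2 → seg 3, τ=1/2; S=-3+-13087/3318·τ+19797/2212·τ²+-34691/13272·τ³=-108349/35392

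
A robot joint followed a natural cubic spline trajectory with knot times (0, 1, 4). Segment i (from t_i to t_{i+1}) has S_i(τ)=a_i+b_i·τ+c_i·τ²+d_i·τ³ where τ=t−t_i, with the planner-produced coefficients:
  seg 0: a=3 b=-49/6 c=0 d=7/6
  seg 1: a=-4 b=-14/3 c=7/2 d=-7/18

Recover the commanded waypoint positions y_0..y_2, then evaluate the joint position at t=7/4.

y_0 = S_0(0) = a_0 = 3
y_1 = S_1(0) = a_1 = -4
y_2 = S_1(3) = 3
t_q=7/4 is in segment 1 (τ=3/4); S_1(τ)=-729/128

y_0=3 y_1=-4 y_2=3
S(7/4) = -729/128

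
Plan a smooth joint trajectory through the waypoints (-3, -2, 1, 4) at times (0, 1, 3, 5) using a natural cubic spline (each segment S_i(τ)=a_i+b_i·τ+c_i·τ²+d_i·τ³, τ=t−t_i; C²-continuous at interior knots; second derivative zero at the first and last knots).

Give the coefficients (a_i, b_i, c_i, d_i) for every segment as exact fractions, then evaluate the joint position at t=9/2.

  seg 0: a=-3 b=10/11 c=0 d=1/11
  seg 1: a=-2 b=13/11 c=3/11 d=-5/88
  seg 2: a=1 b=35/22 c=-3/44 d=1/88
S(9/2) = 2303/704

Δ: Δ0=1, Δ1=3/2, Δ2=3/2
row 1: diag=6, rhs=3; c'=1/3, d'=1/2
row 2: denom=8−2·1/3=22/3; d'=(0−2·1/2)/(22/3)=-3/22
back: M2=-3/22
back: M1=1/2−1/3·-3/22=6/11
M: M0=0, M1=6/11, M2=-3/22, M3=0
seg 0: a=-3, c=M0/2=0, d=(M1−M0)/(6·1)=1/11, b=Δ0−h0·(2M0+M1)/6=10/11
seg 1: a=-2, c=M1/2=3/11, d=(M2−M1)/(6·2)=-5/88, b=Δ1−h1·(2M1+M2)/6=13/11
seg 2: a=1, c=M2/2=-3/44, d=(M3−M2)/(6·2)=1/88, b=Δ2−h2·(2M2+M3)/6=35/22
t_q=9/2 → seg 2, τ=3/2; S=1+35/22·τ+-3/44·τ²+1/88·τ³=2303/704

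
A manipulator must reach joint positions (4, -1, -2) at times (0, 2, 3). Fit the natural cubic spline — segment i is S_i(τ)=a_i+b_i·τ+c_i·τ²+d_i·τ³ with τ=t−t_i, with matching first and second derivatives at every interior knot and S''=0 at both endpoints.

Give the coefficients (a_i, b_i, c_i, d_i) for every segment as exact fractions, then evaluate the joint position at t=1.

Δ: Δ0=-5/2, Δ1=-1
row 1: diag=6, rhs=9; c'=1/6, d'=3/2
back: M1=3/2
M: M0=0, M1=3/2, M2=0
seg 0: a=4, c=M0/2=0, d=(M1−M0)/(6·2)=1/8, b=Δ0−h0·(2M0+M1)/6=-3
seg 1: a=-1, c=M1/2=3/4, d=(M2−M1)/(6·1)=-1/4, b=Δ1−h1·(2M1+M2)/6=-3/2
t_q=1 → seg 0, τ=1; S=4+-3·τ+0·τ²+1/8·τ³=9/8

  seg 0: a=4 b=-3 c=0 d=1/8
  seg 1: a=-1 b=-3/2 c=3/4 d=-1/4
S(1) = 9/8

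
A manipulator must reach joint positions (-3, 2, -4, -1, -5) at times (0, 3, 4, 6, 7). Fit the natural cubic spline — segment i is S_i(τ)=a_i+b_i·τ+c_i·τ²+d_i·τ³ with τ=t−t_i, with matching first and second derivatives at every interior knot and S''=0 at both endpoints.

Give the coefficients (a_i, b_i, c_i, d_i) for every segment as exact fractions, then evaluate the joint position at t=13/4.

  seg 0: a=-3 b=1981/375 c=0 d=-452/1125
  seg 1: a=2 b=-2087/375 c=-452/125 d=1193/375
  seg 2: a=-4 b=-244/75 c=741/125 d=-5327/3000
  seg 3: a=-1 b=-637/750 c=-2363/500 d=2363/1500
S(13/4) = 3459/8000

Δ: Δ0=5/3, Δ1=-6, Δ2=3/2, Δ3=-4
row 1: diag=8, rhs=-46; c'=1/8, d'=-23/4
row 2: denom=6−1·1/8=47/8; d'=(45−1·-23/4)/(47/8)=406/47
row 3: denom=6−2·16/47=250/47; d'=(-33−2·406/47)/(250/47)=-2363/250
back: M3=-2363/250
back: M2=406/47−16/47·-2363/250=1482/125
back: M1=-23/4−1/8·1482/125=-904/125
M: M0=0, M1=-904/125, M2=1482/125, M3=-2363/250, M4=0
seg 0: a=-3, c=M0/2=0, d=(M1−M0)/(6·3)=-452/1125, b=Δ0−h0·(2M0+M1)/6=1981/375
seg 1: a=2, c=M1/2=-452/125, d=(M2−M1)/(6·1)=1193/375, b=Δ1−h1·(2M1+M2)/6=-2087/375
seg 2: a=-4, c=M2/2=741/125, d=(M3−M2)/(6·2)=-5327/3000, b=Δ2−h2·(2M2+M3)/6=-244/75
seg 3: a=-1, c=M3/2=-2363/500, d=(M4−M3)/(6·1)=2363/1500, b=Δ3−h3·(2M3+M4)/6=-637/750
t_q=13/4 → seg 1, τ=1/4; S=2+-2087/375·τ+-452/125·τ²+1193/375·τ³=3459/8000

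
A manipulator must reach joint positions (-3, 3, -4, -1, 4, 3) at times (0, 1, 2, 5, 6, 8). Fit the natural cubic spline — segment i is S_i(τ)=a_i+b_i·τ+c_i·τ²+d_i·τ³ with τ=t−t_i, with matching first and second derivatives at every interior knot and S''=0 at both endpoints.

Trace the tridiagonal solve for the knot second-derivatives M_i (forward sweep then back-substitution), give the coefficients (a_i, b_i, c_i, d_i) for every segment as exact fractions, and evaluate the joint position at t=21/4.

  seg 0: a=-3 b=23839/2482 c=0 d=-8947/2482
  seg 1: a=3 b=-1501/1241 c=-26841/2482 d=12469/2482
  seg 2: a=-4 b=-19277/2482 c=5283/1241 d=-3313/7446
  seg 3: a=-1 b=7151/1241 c=627/2482 d=-2519/2482
  seg 4: a=4 b=7999/2482 c=-3465/1241 d=1155/2482
S(21/4) = 69973/158848

Δ: Δ0=6, Δ1=-7, Δ2=1, Δ3=5, Δ4=-1/2
row 1: diag=4, rhs=-78; c'=1/4, d'=-39/2
row 2: denom=8−1·1/4=31/4; d'=(48−1·-39/2)/(31/4)=270/31
row 3: denom=8−3·12/31=212/31; d'=(24−3·270/31)/(212/31)=-33/106
row 4: denom=6−1·31/212=1241/212; d'=(-33−1·-33/106)/(1241/212)=-6930/1241
back: M4=-6930/1241
back: M3=-33/106−31/212·-6930/1241=627/1241
back: M2=270/31−12/31·627/1241=10566/1241
back: M1=-39/2−1/4·10566/1241=-26841/1241
M: M0=0, M1=-26841/1241, M2=10566/1241, M3=627/1241, M4=-6930/1241, M5=0
seg 0: a=-3, c=M0/2=0, d=(M1−M0)/(6·1)=-8947/2482, b=Δ0−h0·(2M0+M1)/6=23839/2482
seg 1: a=3, c=M1/2=-26841/2482, d=(M2−M1)/(6·1)=12469/2482, b=Δ1−h1·(2M1+M2)/6=-1501/1241
seg 2: a=-4, c=M2/2=5283/1241, d=(M3−M2)/(6·3)=-3313/7446, b=Δ2−h2·(2M2+M3)/6=-19277/2482
seg 3: a=-1, c=M3/2=627/2482, d=(M4−M3)/(6·1)=-2519/2482, b=Δ3−h3·(2M3+M4)/6=7151/1241
seg 4: a=4, c=M4/2=-3465/1241, d=(M5−M4)/(6·2)=1155/2482, b=Δ4−h4·(2M4+M5)/6=7999/2482
t_q=21/4 → seg 3, τ=1/4; S=-1+7151/1241·τ+627/2482·τ²+-2519/2482·τ³=69973/158848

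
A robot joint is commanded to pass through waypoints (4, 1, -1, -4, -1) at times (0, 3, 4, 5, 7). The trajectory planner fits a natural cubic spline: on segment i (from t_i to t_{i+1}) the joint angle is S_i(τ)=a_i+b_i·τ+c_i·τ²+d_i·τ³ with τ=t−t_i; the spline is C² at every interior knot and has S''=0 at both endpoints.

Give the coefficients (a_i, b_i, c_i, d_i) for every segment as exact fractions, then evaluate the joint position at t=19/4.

Δ: Δ0=-1, Δ1=-2, Δ2=-3, Δ3=3/2
row 1: diag=8, rhs=-6; c'=1/8, d'=-3/4
row 2: denom=4−1·1/8=31/8; d'=(-6−1·-3/4)/(31/8)=-42/31
row 3: denom=6−1·8/31=178/31; d'=(27−1·-42/31)/(178/31)=879/178
back: M3=879/178
back: M2=-42/31−8/31·879/178=-234/89
back: M1=-3/4−1/8·-234/89=-75/178
M: M0=0, M1=-75/178, M2=-234/89, M3=879/178, M4=0
seg 0: a=4, c=M0/2=0, d=(M1−M0)/(6·3)=-25/1068, b=Δ0−h0·(2M0+M1)/6=-281/356
seg 1: a=1, c=M1/2=-75/356, d=(M2−M1)/(6·1)=-131/356, b=Δ1−h1·(2M1+M2)/6=-253/178
seg 2: a=-1, c=M2/2=-117/89, d=(M3−M2)/(6·1)=449/356, b=Δ2−h2·(2M2+M3)/6=-1049/356
seg 3: a=-4, c=M3/2=879/356, d=(M4−M3)/(6·2)=-293/712, b=Δ3−h3·(2M3+M4)/6=-319/178
t_q=19/4 → seg 2, τ=3/4; S=-1+-1049/356·τ+-117/89·τ²+449/356·τ³=-77861/22784

  seg 0: a=4 b=-281/356 c=0 d=-25/1068
  seg 1: a=1 b=-253/178 c=-75/356 d=-131/356
  seg 2: a=-1 b=-1049/356 c=-117/89 d=449/356
  seg 3: a=-4 b=-319/178 c=879/356 d=-293/712
S(19/4) = -77861/22784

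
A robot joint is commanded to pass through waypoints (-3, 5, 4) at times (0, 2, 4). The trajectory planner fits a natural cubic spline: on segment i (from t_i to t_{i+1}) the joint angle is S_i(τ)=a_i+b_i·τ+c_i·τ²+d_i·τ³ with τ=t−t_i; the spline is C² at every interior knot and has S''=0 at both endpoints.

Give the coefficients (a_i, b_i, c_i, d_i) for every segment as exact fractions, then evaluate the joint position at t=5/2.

  seg 0: a=-3 b=41/8 c=0 d=-9/32
  seg 1: a=5 b=7/4 c=-27/16 d=9/32
S(5/2) = 1405/256

Δ: Δ0=4, Δ1=-1/2
row 1: diag=8, rhs=-27; c'=1/4, d'=-27/8
back: M1=-27/8
M: M0=0, M1=-27/8, M2=0
seg 0: a=-3, c=M0/2=0, d=(M1−M0)/(6·2)=-9/32, b=Δ0−h0·(2M0+M1)/6=41/8
seg 1: a=5, c=M1/2=-27/16, d=(M2−M1)/(6·2)=9/32, b=Δ1−h1·(2M1+M2)/6=7/4
t_q=5/2 → seg 1, τ=1/2; S=5+7/4·τ+-27/16·τ²+9/32·τ³=1405/256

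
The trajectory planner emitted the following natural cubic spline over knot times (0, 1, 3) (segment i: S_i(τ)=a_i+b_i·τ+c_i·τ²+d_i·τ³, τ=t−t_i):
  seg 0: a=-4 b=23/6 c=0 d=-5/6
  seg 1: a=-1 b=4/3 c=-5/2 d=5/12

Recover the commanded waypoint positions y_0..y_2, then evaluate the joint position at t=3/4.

y_0 = S_0(0) = a_0 = -4
y_1 = S_1(0) = a_1 = -1
y_2 = S_1(2) = -5
t_q=3/4 is in segment 0 (τ=3/4); S_0(τ)=-189/128

y_0=-4 y_1=-1 y_2=-5
S(3/4) = -189/128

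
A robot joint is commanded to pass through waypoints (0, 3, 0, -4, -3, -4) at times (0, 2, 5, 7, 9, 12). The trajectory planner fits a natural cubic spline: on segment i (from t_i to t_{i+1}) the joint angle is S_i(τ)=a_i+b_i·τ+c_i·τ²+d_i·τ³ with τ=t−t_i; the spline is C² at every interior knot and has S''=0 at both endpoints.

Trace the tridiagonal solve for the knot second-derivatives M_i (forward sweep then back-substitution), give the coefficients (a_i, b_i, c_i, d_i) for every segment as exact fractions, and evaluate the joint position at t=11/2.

  seg 0: a=0 b=6299/3258 c=0 d=-353/3258
  seg 1: a=3 b=2063/3258 c=-353/543 d=1033/29322
  seg 2: a=0 b=-3773/1629 c=-1085/3258 d=400/1629
  seg 3: a=-4 b=-127/181 c=3715/3258 d=-3515/13032
  seg 4: a=-3 b=2029/3258 c=-3115/6516 d=3115/58644
S(11/2) = -1753/1448

Δ: Δ0=3/2, Δ1=-1, Δ2=-2, Δ3=1/2, Δ4=-1/3
row 1: diag=10, rhs=-15; c'=3/10, d'=-3/2
row 2: denom=10−3·3/10=91/10; d'=(-6−3·-3/2)/(91/10)=-15/91
row 3: denom=8−2·20/91=688/91; d'=(15−2·-15/91)/(688/91)=1395/688
row 4: denom=10−2·91/344=1629/172; d'=(-5−2·1395/688)/(1629/172)=-3115/3258
back: M4=-3115/3258
back: M3=1395/688−91/344·-3115/3258=3715/1629
back: M2=-15/91−20/91·3715/1629=-1085/1629
back: M1=-3/2−3/10·-1085/1629=-706/543
M: M0=0, M1=-706/543, M2=-1085/1629, M3=3715/1629, M4=-3115/3258, M5=0
seg 0: a=0, c=M0/2=0, d=(M1−M0)/(6·2)=-353/3258, b=Δ0−h0·(2M0+M1)/6=6299/3258
seg 1: a=3, c=M1/2=-353/543, d=(M2−M1)/(6·3)=1033/29322, b=Δ1−h1·(2M1+M2)/6=2063/3258
seg 2: a=0, c=M2/2=-1085/3258, d=(M3−M2)/(6·2)=400/1629, b=Δ2−h2·(2M2+M3)/6=-3773/1629
seg 3: a=-4, c=M3/2=3715/3258, d=(M4−M3)/(6·2)=-3515/13032, b=Δ3−h3·(2M3+M4)/6=-127/181
seg 4: a=-3, c=M4/2=-3115/6516, d=(M5−M4)/(6·3)=3115/58644, b=Δ4−h4·(2M4+M5)/6=2029/3258
t_q=11/2 → seg 2, τ=1/2; S=0+-3773/1629·τ+-1085/3258·τ²+400/1629·τ³=-1753/1448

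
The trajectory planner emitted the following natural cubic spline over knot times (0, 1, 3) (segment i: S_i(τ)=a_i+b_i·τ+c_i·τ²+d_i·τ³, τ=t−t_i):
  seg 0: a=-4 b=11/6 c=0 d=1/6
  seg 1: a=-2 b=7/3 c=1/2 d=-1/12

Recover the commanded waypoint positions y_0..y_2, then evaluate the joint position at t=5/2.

y_0=-4 y_1=-2 y_2=4
S(5/2) = 75/32

y_0 = S_0(0) = a_0 = -4
y_1 = S_1(0) = a_1 = -2
y_2 = S_1(2) = 4
t_q=5/2 is in segment 1 (τ=3/2); S_1(τ)=75/32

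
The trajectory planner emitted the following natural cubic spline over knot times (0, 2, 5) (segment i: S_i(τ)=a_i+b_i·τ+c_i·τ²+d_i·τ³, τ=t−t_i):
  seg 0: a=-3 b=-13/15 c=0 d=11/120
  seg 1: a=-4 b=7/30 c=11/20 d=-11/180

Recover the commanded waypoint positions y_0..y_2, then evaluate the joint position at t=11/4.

y_0=-3 y_1=-4 y_2=0
S(11/4) = -4533/1280

y_0 = S_0(0) = a_0 = -3
y_1 = S_1(0) = a_1 = -4
y_2 = S_1(3) = 0
t_q=11/4 is in segment 1 (τ=3/4); S_1(τ)=-4533/1280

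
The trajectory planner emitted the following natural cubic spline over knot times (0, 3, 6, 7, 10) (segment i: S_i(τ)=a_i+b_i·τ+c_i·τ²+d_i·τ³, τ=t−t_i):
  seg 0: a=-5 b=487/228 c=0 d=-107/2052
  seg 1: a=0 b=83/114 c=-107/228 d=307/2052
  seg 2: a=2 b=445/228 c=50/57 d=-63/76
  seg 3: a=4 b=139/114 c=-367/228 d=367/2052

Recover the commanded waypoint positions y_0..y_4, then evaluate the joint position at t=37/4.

y_0=-5 y_1=0 y_2=2 y_3=4 y_4=-2
S(37/4) = 3073/4864

y_0 = S_0(0) = a_0 = -5
y_1 = S_1(0) = a_1 = 0
y_2 = S_2(0) = a_2 = 2
y_3 = S_3(0) = a_3 = 4
y_4 = S_3(3) = -2
t_q=37/4 is in segment 3 (τ=9/4); S_3(τ)=3073/4864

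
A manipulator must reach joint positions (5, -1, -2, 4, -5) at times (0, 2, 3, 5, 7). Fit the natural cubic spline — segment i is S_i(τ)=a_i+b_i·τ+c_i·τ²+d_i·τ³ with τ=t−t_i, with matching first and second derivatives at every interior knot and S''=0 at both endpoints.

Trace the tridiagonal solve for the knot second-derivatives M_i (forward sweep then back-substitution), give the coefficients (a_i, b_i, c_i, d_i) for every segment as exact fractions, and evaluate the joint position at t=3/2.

Δ: Δ0=-3, Δ1=-1, Δ2=3, Δ3=-9/2
row 1: diag=6, rhs=12; c'=1/6, d'=2
row 2: denom=6−1·1/6=35/6; d'=(24−1·2)/(35/6)=132/35
row 3: denom=8−2·12/35=256/35; d'=(-45−2·132/35)/(256/35)=-1839/256
back: M3=-1839/256
back: M2=132/35−12/35·-1839/256=399/64
back: M1=2−1/6·399/64=123/128
M: M0=0, M1=123/128, M2=399/64, M3=-1839/256, M4=0
seg 0: a=5, c=M0/2=0, d=(M1−M0)/(6·2)=41/512, b=Δ0−h0·(2M0+M1)/6=-425/128
seg 1: a=-1, c=M1/2=123/256, d=(M2−M1)/(6·1)=225/256, b=Δ1−h1·(2M1+M2)/6=-151/64
seg 2: a=-2, c=M2/2=399/128, d=(M3−M2)/(6·2)=-1145/1024, b=Δ2−h2·(2M2+M3)/6=317/256
seg 3: a=4, c=M3/2=-1839/512, d=(M4−M3)/(6·2)=613/1024, b=Δ3−h3·(2M3+M4)/6=37/128
t_q=3/2 → seg 0, τ=3/2; S=5+-425/128·τ+0·τ²+41/512·τ³=1187/4096

  seg 0: a=5 b=-425/128 c=0 d=41/512
  seg 1: a=-1 b=-151/64 c=123/256 d=225/256
  seg 2: a=-2 b=317/256 c=399/128 d=-1145/1024
  seg 3: a=4 b=37/128 c=-1839/512 d=613/1024
S(3/2) = 1187/4096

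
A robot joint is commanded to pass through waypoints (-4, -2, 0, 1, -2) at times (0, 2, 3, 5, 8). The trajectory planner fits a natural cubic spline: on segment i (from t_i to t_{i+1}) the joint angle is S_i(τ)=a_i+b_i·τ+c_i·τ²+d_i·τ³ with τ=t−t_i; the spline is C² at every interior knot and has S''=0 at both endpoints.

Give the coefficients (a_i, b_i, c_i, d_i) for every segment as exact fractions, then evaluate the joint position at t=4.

  seg 0: a=-4 b=95/163 c=0 d=17/163
  seg 1: a=-2 b=299/163 c=102/163 d=-75/163
  seg 2: a=0 b=278/163 c=-123/163 d=99/1304
  seg 3: a=1 b=-131/326 c=-195/652 d=65/1956
S(4) = 1339/1304

Δ: Δ0=1, Δ1=2, Δ2=1/2, Δ3=-1
row 1: diag=6, rhs=6; c'=1/6, d'=1
row 2: denom=6−1·1/6=35/6; d'=(-9−1·1)/(35/6)=-12/7
row 3: denom=10−2·12/35=326/35; d'=(-9−2·-12/7)/(326/35)=-195/326
back: M3=-195/326
back: M2=-12/7−12/35·-195/326=-246/163
back: M1=1−1/6·-246/163=204/163
M: M0=0, M1=204/163, M2=-246/163, M3=-195/326, M4=0
seg 0: a=-4, c=M0/2=0, d=(M1−M0)/(6·2)=17/163, b=Δ0−h0·(2M0+M1)/6=95/163
seg 1: a=-2, c=M1/2=102/163, d=(M2−M1)/(6·1)=-75/163, b=Δ1−h1·(2M1+M2)/6=299/163
seg 2: a=0, c=M2/2=-123/163, d=(M3−M2)/(6·2)=99/1304, b=Δ2−h2·(2M2+M3)/6=278/163
seg 3: a=1, c=M3/2=-195/652, d=(M4−M3)/(6·3)=65/1956, b=Δ3−h3·(2M3+M4)/6=-131/326
t_q=4 → seg 2, τ=1; S=0+278/163·τ+-123/163·τ²+99/1304·τ³=1339/1304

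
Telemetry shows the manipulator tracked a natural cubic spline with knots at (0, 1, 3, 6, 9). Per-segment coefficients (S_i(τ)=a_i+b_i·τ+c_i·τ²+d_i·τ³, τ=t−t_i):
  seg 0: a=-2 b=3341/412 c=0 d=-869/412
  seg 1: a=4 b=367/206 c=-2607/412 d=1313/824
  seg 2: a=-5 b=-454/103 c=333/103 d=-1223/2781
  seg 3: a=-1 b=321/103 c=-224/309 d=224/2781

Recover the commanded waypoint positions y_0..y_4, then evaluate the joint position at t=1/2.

y_0=-2 y_1=4 y_2=-5 y_3=-1 y_4=4
S(1/2) = 5903/3296

y_0 = S_0(0) = a_0 = -2
y_1 = S_1(0) = a_1 = 4
y_2 = S_2(0) = a_2 = -5
y_3 = S_3(0) = a_3 = -1
y_4 = S_3(3) = 4
t_q=1/2 is in segment 0 (τ=1/2); S_0(τ)=5903/3296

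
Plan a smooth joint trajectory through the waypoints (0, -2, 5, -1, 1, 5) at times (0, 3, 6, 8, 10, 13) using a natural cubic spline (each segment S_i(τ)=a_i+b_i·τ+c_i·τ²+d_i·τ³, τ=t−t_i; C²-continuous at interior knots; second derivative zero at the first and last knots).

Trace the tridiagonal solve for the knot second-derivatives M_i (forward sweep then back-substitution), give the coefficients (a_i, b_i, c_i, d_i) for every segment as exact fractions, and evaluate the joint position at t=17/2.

Δ: Δ0=-2/3, Δ1=7/3, Δ2=-3, Δ3=1, Δ4=4/3
row 1: diag=12, rhs=18; c'=1/4, d'=3/2
row 2: denom=10−3·1/4=37/4; d'=(-32−3·3/2)/(37/4)=-146/37
row 3: denom=8−2·8/37=280/37; d'=(24−2·-146/37)/(280/37)=59/14
row 4: denom=10−2·37/140=663/70; d'=(2−2·59/14)/(663/70)=-150/221
back: M4=-150/221
back: M3=59/14−37/140·-150/221=971/221
back: M2=-146/37−8/37·971/221=-1082/221
back: M1=3/2−1/4·-1082/221=602/221
M: M0=0, M1=602/221, M2=-1082/221, M3=971/221, M4=-150/221, M5=0
seg 0: a=0, c=M0/2=0, d=(M1−M0)/(6·3)=301/1989, b=Δ0−h0·(2M0+M1)/6=-1345/663
seg 1: a=-2, c=M1/2=301/221, d=(M2−M1)/(6·3)=-842/1989, b=Δ1−h1·(2M1+M2)/6=1364/663
seg 2: a=5, c=M2/2=-541/221, d=(M3−M2)/(6·2)=2053/2652, b=Δ2−h2·(2M2+M3)/6=-796/663
seg 3: a=-1, c=M3/2=971/442, d=(M4−M3)/(6·2)=-1121/2652, b=Δ3−h3·(2M3+M4)/6=-1129/663
seg 4: a=1, c=M4/2=-75/221, d=(M5−M4)/(6·3)=25/663, b=Δ4−h4·(2M4+M5)/6=1334/663
t_q=17/2 → seg 3, τ=1/2; S=-1+-1129/663·τ+971/442·τ²+-1121/2652·τ³=-9583/7072

  seg 0: a=0 b=-1345/663 c=0 d=301/1989
  seg 1: a=-2 b=1364/663 c=301/221 d=-842/1989
  seg 2: a=5 b=-796/663 c=-541/221 d=2053/2652
  seg 3: a=-1 b=-1129/663 c=971/442 d=-1121/2652
  seg 4: a=1 b=1334/663 c=-75/221 d=25/663
S(17/2) = -9583/7072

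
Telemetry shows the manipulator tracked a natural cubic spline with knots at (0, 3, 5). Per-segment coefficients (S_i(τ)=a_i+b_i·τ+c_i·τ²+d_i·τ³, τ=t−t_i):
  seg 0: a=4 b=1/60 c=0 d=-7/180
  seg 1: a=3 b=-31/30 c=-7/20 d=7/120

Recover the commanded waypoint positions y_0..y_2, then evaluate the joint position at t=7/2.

y_0 = S_0(0) = a_0 = 4
y_1 = S_1(0) = a_1 = 3
y_2 = S_1(2) = 0
t_q=7/2 is in segment 1 (τ=1/2); S_1(τ)=769/320

y_0=4 y_1=3 y_2=0
S(7/2) = 769/320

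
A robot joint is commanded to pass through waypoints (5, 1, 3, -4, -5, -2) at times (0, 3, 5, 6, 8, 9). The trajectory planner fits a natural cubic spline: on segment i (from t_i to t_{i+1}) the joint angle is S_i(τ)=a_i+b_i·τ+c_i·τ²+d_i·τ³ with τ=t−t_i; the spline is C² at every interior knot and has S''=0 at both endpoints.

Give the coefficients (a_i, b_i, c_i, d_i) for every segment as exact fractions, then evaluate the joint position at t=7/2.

  seg 0: a=5 b=-8009/2598 c=0 d=505/2598
  seg 1: a=1 b=2813/1299 c=1515/866 d=-6059/5196
  seg 2: a=3 b=-6274/1299 c=-2272/433 d=3997/1299
  seg 3: a=-4 b=-7915/1299 c=1725/433 d=-6169/10392
  seg 4: a=-5 b=7063/2598 c=731/1732 d=-731/5196
S(7/2) = 32899/13856

Δ: Δ0=-4/3, Δ1=1, Δ2=-7, Δ3=-1/2, Δ4=3
row 1: diag=10, rhs=14; c'=1/5, d'=7/5
row 2: denom=6−2·1/5=28/5; d'=(-48−2·7/5)/(28/5)=-127/14
row 3: denom=6−1·5/28=163/28; d'=(39−1·-127/14)/(163/28)=1346/163
row 4: denom=6−2·56/163=866/163; d'=(21−2·1346/163)/(866/163)=731/866
back: M4=731/866
back: M3=1346/163−56/163·731/866=3450/433
back: M2=-127/14−5/28·3450/433=-4544/433
back: M1=7/5−1/5·-4544/433=1515/433
M: M0=0, M1=1515/433, M2=-4544/433, M3=3450/433, M4=731/866, M5=0
seg 0: a=5, c=M0/2=0, d=(M1−M0)/(6·3)=505/2598, b=Δ0−h0·(2M0+M1)/6=-8009/2598
seg 1: a=1, c=M1/2=1515/866, d=(M2−M1)/(6·2)=-6059/5196, b=Δ1−h1·(2M1+M2)/6=2813/1299
seg 2: a=3, c=M2/2=-2272/433, d=(M3−M2)/(6·1)=3997/1299, b=Δ2−h2·(2M2+M3)/6=-6274/1299
seg 3: a=-4, c=M3/2=1725/433, d=(M4−M3)/(6·2)=-6169/10392, b=Δ3−h3·(2M3+M4)/6=-7915/1299
seg 4: a=-5, c=M4/2=731/1732, d=(M5−M4)/(6·1)=-731/5196, b=Δ4−h4·(2M4+M5)/6=7063/2598
t_q=7/2 → seg 1, τ=1/2; S=1+2813/1299·τ+1515/866·τ²+-6059/5196·τ³=32899/13856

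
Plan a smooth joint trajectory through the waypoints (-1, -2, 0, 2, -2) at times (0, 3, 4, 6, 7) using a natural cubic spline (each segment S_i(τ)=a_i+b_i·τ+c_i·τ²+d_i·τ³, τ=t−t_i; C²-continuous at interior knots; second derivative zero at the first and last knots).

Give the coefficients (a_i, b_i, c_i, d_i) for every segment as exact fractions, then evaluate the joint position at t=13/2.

Δ: Δ0=-1/3, Δ1=2, Δ2=1, Δ3=-4
row 1: diag=8, rhs=14; c'=1/8, d'=7/4
row 2: denom=6−1·1/8=47/8; d'=(-6−1·7/4)/(47/8)=-62/47
row 3: denom=6−2·16/47=250/47; d'=(-30−2·-62/47)/(250/47)=-643/125
back: M3=-643/125
back: M2=-62/47−16/47·-643/125=54/125
back: M1=7/4−1/8·54/125=212/125
M: M0=0, M1=212/125, M2=54/125, M3=-643/125, M4=0
seg 0: a=-1, c=M0/2=0, d=(M1−M0)/(6·3)=106/1125, b=Δ0−h0·(2M0+M1)/6=-443/375
seg 1: a=-2, c=M1/2=106/125, d=(M2−M1)/(6·1)=-79/375, b=Δ1−h1·(2M1+M2)/6=511/375
seg 2: a=0, c=M2/2=27/125, d=(M3−M2)/(6·2)=-697/1500, b=Δ2−h2·(2M2+M3)/6=182/75
seg 3: a=2, c=M3/2=-643/250, d=(M4−M3)/(6·1)=643/750, b=Δ3−h3·(2M3+M4)/6=-857/375
t_q=13/2 → seg 3, τ=1/2; S=2+-857/375·τ+-643/250·τ²+643/750·τ³=643/2000

  seg 0: a=-1 b=-443/375 c=0 d=106/1125
  seg 1: a=-2 b=511/375 c=106/125 d=-79/375
  seg 2: a=0 b=182/75 c=27/125 d=-697/1500
  seg 3: a=2 b=-857/375 c=-643/250 d=643/750
S(13/2) = 643/2000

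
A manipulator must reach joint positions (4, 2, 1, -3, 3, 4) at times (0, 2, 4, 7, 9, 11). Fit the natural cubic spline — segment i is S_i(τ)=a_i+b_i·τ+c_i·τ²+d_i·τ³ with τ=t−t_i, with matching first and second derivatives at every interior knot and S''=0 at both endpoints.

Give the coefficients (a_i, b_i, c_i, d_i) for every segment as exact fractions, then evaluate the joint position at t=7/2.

  seg 0: a=4 b=-4963/3900 c=0 d=1063/15600
  seg 1: a=2 b=-887/1950 c=1063/2600 d=-673/3120
  seg 2: a=1 b=-5491/3900 c=-1151/1300 d=71/234
  seg 3: a=-3 b=5741/3900 c=2399/1300 d=-1687/3120
  seg 4: a=3 b=2306/975 c=-3637/2600 d=3637/15600
S(7/2) = 62799/41600

Δ: Δ0=-1, Δ1=-1/2, Δ2=-4/3, Δ3=3, Δ4=1/2
row 1: diag=8, rhs=3; c'=1/4, d'=3/8
row 2: denom=10−2·1/4=19/2; d'=(-5−2·3/8)/(19/2)=-23/38
row 3: denom=10−3·6/19=172/19; d'=(26−3·-23/38)/(172/19)=1057/344
row 4: denom=8−2·19/86=325/43; d'=(-15−2·1057/344)/(325/43)=-3637/1300
back: M4=-3637/1300
back: M3=1057/344−19/86·-3637/1300=2399/650
back: M2=-23/38−6/19·2399/650=-1151/650
back: M1=3/8−1/4·-1151/650=1063/1300
M: M0=0, M1=1063/1300, M2=-1151/650, M3=2399/650, M4=-3637/1300, M5=0
seg 0: a=4, c=M0/2=0, d=(M1−M0)/(6·2)=1063/15600, b=Δ0−h0·(2M0+M1)/6=-4963/3900
seg 1: a=2, c=M1/2=1063/2600, d=(M2−M1)/(6·2)=-673/3120, b=Δ1−h1·(2M1+M2)/6=-887/1950
seg 2: a=1, c=M2/2=-1151/1300, d=(M3−M2)/(6·3)=71/234, b=Δ2−h2·(2M2+M3)/6=-5491/3900
seg 3: a=-3, c=M3/2=2399/1300, d=(M4−M3)/(6·2)=-1687/3120, b=Δ3−h3·(2M3+M4)/6=5741/3900
seg 4: a=3, c=M4/2=-3637/2600, d=(M5−M4)/(6·2)=3637/15600, b=Δ4−h4·(2M4+M5)/6=2306/975
t_q=7/2 → seg 1, τ=3/2; S=2+-887/1950·τ+1063/2600·τ²+-673/3120·τ³=62799/41600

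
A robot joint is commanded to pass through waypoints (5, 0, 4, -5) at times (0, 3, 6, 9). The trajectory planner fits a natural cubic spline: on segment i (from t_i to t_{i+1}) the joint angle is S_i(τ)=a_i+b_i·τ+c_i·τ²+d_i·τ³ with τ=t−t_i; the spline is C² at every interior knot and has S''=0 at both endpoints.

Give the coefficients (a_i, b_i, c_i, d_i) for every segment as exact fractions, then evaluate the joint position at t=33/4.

Δ: Δ0=-5/3, Δ1=4/3, Δ2=-3
row 1: diag=12, rhs=18; c'=1/4, d'=3/2
row 2: denom=12−3·1/4=45/4; d'=(-26−3·3/2)/(45/4)=-122/45
back: M2=-122/45
back: M1=3/2−1/4·-122/45=98/45
M: M0=0, M1=98/45, M2=-122/45, M3=0
seg 0: a=5, c=M0/2=0, d=(M1−M0)/(6·3)=49/405, b=Δ0−h0·(2M0+M1)/6=-124/45
seg 1: a=0, c=M1/2=49/45, d=(M2−M1)/(6·3)=-22/81, b=Δ1−h1·(2M1+M2)/6=23/45
seg 2: a=4, c=M2/2=-61/45, d=(M3−M2)/(6·3)=61/405, b=Δ2−h2·(2M2+M3)/6=-13/45
t_q=33/4 → seg 2, τ=9/4; S=4+-13/45·τ+-61/45·τ²+61/405·τ³=-115/64

  seg 0: a=5 b=-124/45 c=0 d=49/405
  seg 1: a=0 b=23/45 c=49/45 d=-22/81
  seg 2: a=4 b=-13/45 c=-61/45 d=61/405
S(33/4) = -115/64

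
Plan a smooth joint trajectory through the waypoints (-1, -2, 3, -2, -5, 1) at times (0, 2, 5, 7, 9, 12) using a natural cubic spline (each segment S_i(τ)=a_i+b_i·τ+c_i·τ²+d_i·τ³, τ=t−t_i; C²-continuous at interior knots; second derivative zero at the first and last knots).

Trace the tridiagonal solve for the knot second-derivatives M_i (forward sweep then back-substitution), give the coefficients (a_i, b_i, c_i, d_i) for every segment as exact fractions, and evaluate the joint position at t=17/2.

Δ: Δ0=-1/2, Δ1=5/3, Δ2=-5/2, Δ3=-3/2, Δ4=2
row 1: diag=10, rhs=13; c'=3/10, d'=13/10
row 2: denom=10−3·3/10=91/10; d'=(-25−3·13/10)/(91/10)=-289/91
row 3: denom=8−2·20/91=688/91; d'=(6−2·-289/91)/(688/91)=281/172
row 4: denom=10−2·91/344=1629/172; d'=(21−2·281/172)/(1629/172)=3050/1629
back: M4=3050/1629
back: M3=281/172−91/344·3050/1629=3709/3258
back: M2=-289/91−20/91·3709/3258=-5581/1629
back: M1=13/10−3/10·-5581/1629=1264/543
M: M0=0, M1=1264/543, M2=-5581/1629, M3=3709/3258, M4=3050/1629, M5=0
seg 0: a=-1, c=M0/2=0, d=(M1−M0)/(6·2)=316/1629, b=Δ0−h0·(2M0+M1)/6=-4157/3258
seg 1: a=-2, c=M1/2=632/543, d=(M2−M1)/(6·3)=-9373/29322, b=Δ1−h1·(2M1+M2)/6=3427/3258
seg 2: a=3, c=M2/2=-5581/3258, d=(M3−M2)/(6·2)=4957/13032, b=Δ2−h2·(2M2+M3)/6=-970/1629
seg 3: a=-2, c=M3/2=3709/6516, d=(M4−M3)/(6·2)=797/13032, b=Δ3−h3·(2M3+M4)/6=-3131/1086
seg 4: a=-5, c=M4/2=1525/1629, d=(M5−M4)/(6·3)=-1525/14661, b=Δ4−h4·(2M4+M5)/6=208/1629
t_q=17/2 → seg 3, τ=3/2; S=-2+-3131/1086·τ+3709/6516·τ²+797/13032·τ³=-56037/11584

  seg 0: a=-1 b=-4157/3258 c=0 d=316/1629
  seg 1: a=-2 b=3427/3258 c=632/543 d=-9373/29322
  seg 2: a=3 b=-970/1629 c=-5581/3258 d=4957/13032
  seg 3: a=-2 b=-3131/1086 c=3709/6516 d=797/13032
  seg 4: a=-5 b=208/1629 c=1525/1629 d=-1525/14661
S(17/2) = -56037/11584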